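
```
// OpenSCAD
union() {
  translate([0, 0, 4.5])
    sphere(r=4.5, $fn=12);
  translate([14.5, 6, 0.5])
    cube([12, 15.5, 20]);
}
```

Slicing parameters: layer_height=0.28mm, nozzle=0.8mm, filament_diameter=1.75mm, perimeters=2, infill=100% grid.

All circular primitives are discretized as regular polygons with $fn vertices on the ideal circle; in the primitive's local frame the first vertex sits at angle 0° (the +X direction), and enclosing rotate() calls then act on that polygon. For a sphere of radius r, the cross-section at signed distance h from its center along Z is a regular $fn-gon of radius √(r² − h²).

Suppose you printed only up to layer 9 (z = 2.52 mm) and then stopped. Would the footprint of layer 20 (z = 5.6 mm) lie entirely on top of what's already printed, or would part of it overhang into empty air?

Compare the two slices. At z = 2.52: the r=4.5 sphere contributes a regular 12-gon of circumradius √(4.5²−1.98²) = 4.041 (area = (12/2)·4.041²·sin(360°/12) = 48.99 mm²); the 12×15.5 cube at (14.5, 6) contributes its full rectangle (area 186.00 mm²); Combining (union): the 2 present regions are separate (no shared area or edge), so areas and boundary lengths simply add and each stays a separate island — area = 234.99 mm². At z = 5.6: the r=4.5 sphere slices to a regular 12-gon of circumradius 4.363 (√(r²−h²) with h=1.1 from center) (area = (12/2)·4.363²·sin(360°/12) = 57.12 mm²); the 12×15.5 cube at (14.5, 6) contributes its full rectangle (area 186.00 mm²); Merging all regions: the 2 present regions are separate (no shared area or edge), so areas and boundary lengths simply add and each stays a separate island — area = 243.12 mm². Checking containment: at z = 5.6 the cross-section extends beyond the z = 2.52 cross-section by about 8.13 mm².

part overhangs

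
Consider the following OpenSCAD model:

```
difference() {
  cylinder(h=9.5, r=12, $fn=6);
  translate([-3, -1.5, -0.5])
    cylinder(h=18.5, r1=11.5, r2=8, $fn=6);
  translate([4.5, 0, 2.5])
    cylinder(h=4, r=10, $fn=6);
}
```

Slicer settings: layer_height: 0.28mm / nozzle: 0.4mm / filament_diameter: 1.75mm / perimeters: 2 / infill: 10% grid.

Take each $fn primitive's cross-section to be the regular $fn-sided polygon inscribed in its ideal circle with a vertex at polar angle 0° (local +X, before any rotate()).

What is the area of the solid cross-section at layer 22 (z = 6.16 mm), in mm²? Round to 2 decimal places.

At z = 6.16 mm: the r=12 cylinder contributes a regular 6-gon of circumradius 12 (area = (6/2)·12.000²·sin(360°/6) = 374.12 mm²); the cone at (-3, -1.5): at t=0.360 of its height the radius interpolates to r₁+(r₂−r₁)t = 10.240, giving a regular 6-gon of that circumradius (area = (6/2)·10.240²·sin(360°/6) = 272.43 mm²); the r=10 cylinder at (4.5, 0) contributes a regular 6-gon of circumradius 10 (area = (6/2)·10.000²·sin(360°/6) = 259.81 mm²); Subtracting the remaining from the first: starting from the r=12 cylinder (374.12 mm²), the cone at (-3, -1.5) partially overlaps it — only the 249.14 mm² overlap (of its 272.43 mm²) is removed, clipping the outline; the r=10 cylinder at (4.5, 0) partially overlaps it — only the 87.13 mm² overlap (of its 259.81 mm²) is removed, clipping the outline — area = 37.86 mm². Overall, the cross-section has 2 separate islands. Net area = 37.86 mm².

37.86 mm²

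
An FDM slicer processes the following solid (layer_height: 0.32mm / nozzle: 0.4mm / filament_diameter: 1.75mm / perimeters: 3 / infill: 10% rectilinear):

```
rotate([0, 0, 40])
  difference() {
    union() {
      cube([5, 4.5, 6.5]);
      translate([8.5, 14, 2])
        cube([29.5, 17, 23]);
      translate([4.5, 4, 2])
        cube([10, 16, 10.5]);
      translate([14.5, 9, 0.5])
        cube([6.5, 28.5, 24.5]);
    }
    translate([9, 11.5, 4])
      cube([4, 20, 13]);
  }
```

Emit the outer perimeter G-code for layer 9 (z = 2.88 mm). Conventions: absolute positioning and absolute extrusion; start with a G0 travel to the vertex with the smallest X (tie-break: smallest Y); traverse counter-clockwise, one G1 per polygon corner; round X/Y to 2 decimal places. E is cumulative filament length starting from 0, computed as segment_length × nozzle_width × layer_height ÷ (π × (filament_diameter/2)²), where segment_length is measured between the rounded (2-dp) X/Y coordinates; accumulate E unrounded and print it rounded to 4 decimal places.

At z = 2.88 mm: the 5×4.5 cube contributes its full rectangle; the cube at (8.5, 14) is present — its section is the full 29.5×17 rectangle; the cube at (4.5, 4) is present — its section is the full 10×16 rectangle; the 6.5×28.5 cube at (14.5, 9) contributes its full rectangle; Taking the union: the regions partially overlap (shared area 146.75 mm²), so overlapping operands fuse into one piece — 1 connected region; the cube at (9, 11.5) is absent (z outside [4, 17]); Taking the first minus the rest: none of the subtracted shapes is present at this height, so the result so far is unchanged — 1 connected region; (rotated 40° about Z; rotation is an isometry so areas/perimeters/island counts are preserved). The outline is a single polygon with 18 vertices. Extrusion per mm of travel: 0.4 × 0.32 / (π × 0.875²) = 0.053216. Accumulating E over each segment gives final E = 8.0359.

G0 X-13.42 Y29.21 Z2.88
G1 X-6.34 Y20.78 E0.5858
G1 X-9.41 Y18.21 E0.7989
G1 X0.55 Y6.34 E1.6235
G1 X-2.89 Y3.45 E1.8626
G1 X0.00 Y0.00 E2.1021
G1 X3.83 Y3.21 E2.3680
G1 X1.26 Y6.28 E2.5811
G1 X8.54 Y12.38 E3.0865
G1 X5.32 Y16.21 E3.3528
G1 X10.30 Y20.39 E3.6988
G1 X7.09 Y24.22 E3.9647
G1 X20.11 Y35.15 E4.8694
G1 X9.18 Y48.17 E5.7740
G1 X-3.84 Y37.25 E6.6784
G1 X-8.02 Y42.23 E7.0244
G1 X-13.00 Y38.05 E7.3704
G1 X-8.82 Y33.07 E7.7164
G1 X-13.42 Y29.21 E8.0359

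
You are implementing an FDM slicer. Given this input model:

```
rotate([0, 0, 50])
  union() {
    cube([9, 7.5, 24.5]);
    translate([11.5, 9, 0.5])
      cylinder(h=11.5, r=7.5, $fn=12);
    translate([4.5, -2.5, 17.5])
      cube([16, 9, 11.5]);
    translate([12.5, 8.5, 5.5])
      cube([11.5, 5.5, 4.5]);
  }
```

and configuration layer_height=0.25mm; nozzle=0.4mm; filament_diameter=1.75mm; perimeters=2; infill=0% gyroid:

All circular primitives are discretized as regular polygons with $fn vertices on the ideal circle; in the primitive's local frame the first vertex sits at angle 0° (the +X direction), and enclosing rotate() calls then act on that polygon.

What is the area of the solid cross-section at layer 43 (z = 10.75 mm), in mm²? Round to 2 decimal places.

219.17 mm²

At z = 10.75 mm: the cube (footprint 9×7.5) is included at this height (area 67.50 mm²); the r=7.5 cylinder at (11.5, 9) gives a regular 12-gon of circumradius 7.5 (constant along its height) (area = (12/2)·7.500²·sin(360°/12) = 168.75 mm²); the cube at (4.5, -2.5) is absent (z outside [17.5, 29]); the cube at (12.5, 8.5) is not intersected at this z (z outside [5.5, 10]); Merging all regions: the regions partially overlap — summed areas 236.25 mm² minus the doubly-counted overlap 17.08 mm² gives 219.17 mm² — area = 219.17 mm²; (whole slice rotated 50° about Z — lengths, areas and connectivity unchanged). Overall, the cross-section is a single solid region. Net area = 219.17 mm².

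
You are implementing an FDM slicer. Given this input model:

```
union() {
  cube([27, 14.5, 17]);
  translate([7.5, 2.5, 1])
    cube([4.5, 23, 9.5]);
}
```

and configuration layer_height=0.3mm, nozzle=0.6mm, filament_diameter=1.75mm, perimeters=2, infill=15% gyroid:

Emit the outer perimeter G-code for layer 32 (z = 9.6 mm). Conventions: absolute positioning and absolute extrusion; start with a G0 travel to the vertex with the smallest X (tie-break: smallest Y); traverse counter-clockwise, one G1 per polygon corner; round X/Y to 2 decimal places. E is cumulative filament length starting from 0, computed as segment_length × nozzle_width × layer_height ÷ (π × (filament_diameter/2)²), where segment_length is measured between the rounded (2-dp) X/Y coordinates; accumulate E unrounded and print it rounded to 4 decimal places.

G0 X0.00 Y0.00 Z9.60
G1 X27.00 Y0.00 E2.0206
G1 X27.00 Y14.50 E3.1057
G1 X12.00 Y14.50 E4.2282
G1 X12.00 Y25.50 E5.0514
G1 X7.50 Y25.50 E5.3881
G1 X7.50 Y14.50 E6.2113
G1 X0.00 Y14.50 E6.7726
G1 X0.00 Y0.00 E7.8577

At z = 9.6 mm: the cube is present — its section is the full 27×14.5 rectangle; the cube at (7.5, 2.5) (footprint 4.5×23) is included at this height; Merging all regions: the regions partially overlap (shared area 54.00 mm²), so overlapping operands fuse into one piece — 1 connected region. The outline is a single polygon with 8 vertices. Extrusion per mm of travel: 0.6 × 0.3 / (π × 0.875²) = 0.074835. Accumulating E over each segment gives final E = 7.8577.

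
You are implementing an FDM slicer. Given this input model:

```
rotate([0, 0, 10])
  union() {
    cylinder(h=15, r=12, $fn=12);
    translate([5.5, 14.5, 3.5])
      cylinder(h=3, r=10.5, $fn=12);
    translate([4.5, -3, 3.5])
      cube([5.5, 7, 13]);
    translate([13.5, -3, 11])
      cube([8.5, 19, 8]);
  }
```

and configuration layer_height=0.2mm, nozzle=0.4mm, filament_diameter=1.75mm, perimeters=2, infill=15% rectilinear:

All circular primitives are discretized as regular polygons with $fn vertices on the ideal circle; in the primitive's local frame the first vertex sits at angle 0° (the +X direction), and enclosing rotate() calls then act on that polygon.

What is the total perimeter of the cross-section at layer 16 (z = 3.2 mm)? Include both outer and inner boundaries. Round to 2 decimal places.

At z = 3.2 mm: the cylinder: section is a regular 12-gon, circumradius r=12 (perimeter = 2·12·12.000·sin(180°/12) = 74.54 mm); the cylinder at (5.5, 14.5) is not intersected at this z (z outside [3.5, 6.5]); the cube at (4.5, -3) is absent (z outside [3.5, 16.5]); the cube at (13.5, -3) does not reach this height (z outside [11, 19]); Combining (union): only the r=12 cylinder is present, so the union is just that shape — boundary = 74.54 mm; (whole slice rotated 10° about Z — lengths, areas and connectivity unchanged). Overall, the cross-section is a single solid region. Total boundary length (outer) = 74.54 mm.

74.54 mm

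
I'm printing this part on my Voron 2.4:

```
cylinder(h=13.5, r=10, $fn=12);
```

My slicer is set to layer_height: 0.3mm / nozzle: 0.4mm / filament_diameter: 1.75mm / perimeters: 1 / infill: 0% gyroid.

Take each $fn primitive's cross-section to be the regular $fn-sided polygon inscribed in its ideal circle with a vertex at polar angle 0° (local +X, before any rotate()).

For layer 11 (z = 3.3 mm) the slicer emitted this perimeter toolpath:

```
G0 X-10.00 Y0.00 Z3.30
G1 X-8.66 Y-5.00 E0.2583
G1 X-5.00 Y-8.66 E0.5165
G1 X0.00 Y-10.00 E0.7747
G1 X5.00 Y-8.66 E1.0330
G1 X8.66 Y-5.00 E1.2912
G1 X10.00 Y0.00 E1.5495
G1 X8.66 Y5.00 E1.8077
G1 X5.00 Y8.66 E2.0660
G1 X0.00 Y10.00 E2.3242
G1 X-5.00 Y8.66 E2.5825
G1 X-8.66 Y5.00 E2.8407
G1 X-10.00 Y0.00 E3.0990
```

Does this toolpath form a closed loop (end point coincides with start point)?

yes

Start point (G0): (-10.00, 0.00). End point (last G1): the path returns to the start — closed.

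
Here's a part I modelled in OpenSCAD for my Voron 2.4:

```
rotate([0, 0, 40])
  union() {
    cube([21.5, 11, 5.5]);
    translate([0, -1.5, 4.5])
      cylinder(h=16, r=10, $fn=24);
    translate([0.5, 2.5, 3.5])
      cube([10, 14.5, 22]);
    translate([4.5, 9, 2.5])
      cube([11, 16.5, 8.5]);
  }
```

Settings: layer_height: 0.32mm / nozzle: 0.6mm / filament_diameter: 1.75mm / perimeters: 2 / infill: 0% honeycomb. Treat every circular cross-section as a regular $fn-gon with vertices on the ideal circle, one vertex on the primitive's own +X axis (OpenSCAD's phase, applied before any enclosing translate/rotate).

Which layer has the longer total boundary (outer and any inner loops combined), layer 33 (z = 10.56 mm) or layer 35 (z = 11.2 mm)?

Layer 33 (z = 10.56): the cube is not intersected at this z (z outside [0, 5.5]); the r=10 cylinder at (0, -1.5) contributes a regular 24-gon of circumradius 10 (perimeter = 2·24·10.000·sin(180°/24) = 62.65 mm); the cube at (0.5, 2.5) (footprint 10×14.5) is included at this height (perimeter 49.00 mm); the cube at (4.5, 9) (footprint 11×16.5) is included at this height (perimeter 55.00 mm); Taking the union: the regions partially overlap (shared area 84.00 mm²), so the edge portions inside another operand are dropped and the merged outline is re-measured after clipping — boundary = 113.12 mm; (rotated 40° about Z; rotation is an isometry so areas/perimeters/island counts are preserved). So its perimeter = 113.12 mm. Layer 35 (z = 11.2): the cube is not intersected at this z (z outside [0, 5.5]); the r=10 cylinder at (0, -1.5) gives a regular 24-gon of circumradius 10 (constant along its height) (perimeter = 2·24·10.000·sin(180°/24) = 62.65 mm); the cube at (0.5, 2.5) (footprint 10×14.5) is included at this height (perimeter 49.00 mm); the cube at (4.5, 9) is absent (z outside [2.5, 11]); Combining (union): the regions partially overlap (shared area 36.00 mm²), so the edge portions inside another operand are dropped and the merged outline is re-measured after clipping — boundary = 86.12 mm; (rotated 40° about Z; rotation is an isometry so areas/perimeters/island counts are preserved). So its perimeter = 86.12 mm. Layer 33 is larger (113.12 vs 86.12 mm).

layer 33 (z = 10.56 mm)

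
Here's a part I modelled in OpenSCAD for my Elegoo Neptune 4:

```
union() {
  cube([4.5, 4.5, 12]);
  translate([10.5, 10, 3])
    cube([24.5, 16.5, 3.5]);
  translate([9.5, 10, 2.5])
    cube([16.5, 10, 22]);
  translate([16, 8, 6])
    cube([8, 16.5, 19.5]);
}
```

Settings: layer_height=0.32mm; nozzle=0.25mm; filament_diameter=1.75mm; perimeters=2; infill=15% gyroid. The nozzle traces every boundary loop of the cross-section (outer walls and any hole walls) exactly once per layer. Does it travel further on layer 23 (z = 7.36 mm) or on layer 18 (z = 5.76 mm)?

layer 18 (z = 5.76 mm)

Layer 23 (z = 7.36): the cube (footprint 4.5×4.5) is included at this height (perimeter 18.00 mm); the cube at (10.5, 10) does not reach this height (z outside [3, 6.5]); the cube at (9.5, 10) is present — its section is the full 16.5×10 rectangle (perimeter 53.00 mm); the cube at (16, 8) is present — its section is the full 8×16.5 rectangle (perimeter 49.00 mm); Taking the union: the regions partially overlap (shared area 80.00 mm²), so the edge portions inside another operand are dropped and the merged outline is re-measured after clipping — boundary = 84.00 mm. So its perimeter = 84.00 mm. Layer 18 (z = 5.76): the cube (footprint 4.5×4.5) is included at this height (perimeter 18.00 mm); the cube at (10.5, 10) is present — its section is the full 24.5×16.5 rectangle (perimeter 82.00 mm); the 16.5×10 cube at (9.5, 10) contributes its full rectangle (perimeter 53.00 mm); the cube at (16, 8) does not reach this height (z outside [6, 25.5]); Taking the union: the regions partially overlap (shared area 155.00 mm²), so the edge portions inside another operand are dropped and the merged outline is re-measured after clipping — boundary = 102.00 mm. So its perimeter = 102.00 mm. Layer 18 is larger (102.00 vs 84.00 mm).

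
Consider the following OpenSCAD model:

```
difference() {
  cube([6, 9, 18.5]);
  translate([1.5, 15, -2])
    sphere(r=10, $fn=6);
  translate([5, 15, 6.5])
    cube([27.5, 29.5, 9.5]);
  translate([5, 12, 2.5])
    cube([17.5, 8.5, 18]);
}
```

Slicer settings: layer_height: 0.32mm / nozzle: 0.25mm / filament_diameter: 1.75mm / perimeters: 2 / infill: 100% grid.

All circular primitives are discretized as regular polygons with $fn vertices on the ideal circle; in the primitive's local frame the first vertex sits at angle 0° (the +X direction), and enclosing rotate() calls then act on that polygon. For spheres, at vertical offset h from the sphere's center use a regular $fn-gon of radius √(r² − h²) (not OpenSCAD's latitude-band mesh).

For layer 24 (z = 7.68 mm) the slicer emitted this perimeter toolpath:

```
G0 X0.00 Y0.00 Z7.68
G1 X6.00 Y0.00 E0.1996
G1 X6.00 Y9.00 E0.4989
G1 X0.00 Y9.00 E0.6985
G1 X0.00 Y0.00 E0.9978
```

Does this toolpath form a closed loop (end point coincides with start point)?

yes

Start point (G0): (0.00, 0.00). End point (last G1): the path returns to the start — closed.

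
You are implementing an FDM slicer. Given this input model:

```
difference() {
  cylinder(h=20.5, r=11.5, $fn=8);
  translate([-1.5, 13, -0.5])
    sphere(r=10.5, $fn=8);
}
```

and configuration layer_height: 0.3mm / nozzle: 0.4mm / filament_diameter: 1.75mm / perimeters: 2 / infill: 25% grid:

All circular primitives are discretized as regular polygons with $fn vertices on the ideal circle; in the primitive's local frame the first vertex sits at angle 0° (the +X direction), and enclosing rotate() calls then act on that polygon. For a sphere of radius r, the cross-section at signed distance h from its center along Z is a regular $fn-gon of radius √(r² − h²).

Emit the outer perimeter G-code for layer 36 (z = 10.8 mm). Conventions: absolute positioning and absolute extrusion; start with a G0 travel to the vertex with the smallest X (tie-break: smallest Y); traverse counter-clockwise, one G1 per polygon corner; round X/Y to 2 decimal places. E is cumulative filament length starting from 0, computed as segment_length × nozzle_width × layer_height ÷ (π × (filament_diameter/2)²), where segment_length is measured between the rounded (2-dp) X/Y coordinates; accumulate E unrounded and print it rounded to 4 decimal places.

G0 X-11.50 Y0.00 Z10.80
G1 X-8.13 Y-8.13 E0.4391
G1 X0.00 Y-11.50 E0.8781
G1 X8.13 Y-8.13 E1.3172
G1 X11.50 Y0.00 E1.7563
G1 X8.13 Y8.13 E2.1954
G1 X0.00 Y11.50 E2.6344
G1 X-8.13 Y8.13 E3.0735
G1 X-11.50 Y0.00 E3.5126

At z = 10.8 mm: the r=11.5 cylinder contributes a regular 8-gon of circumradius 11.5; the sphere at (-1.5, 13) is not intersected at this z (|z−center|=11.300 > r=10.5); Taking the first minus the rest: none of the subtracted shapes is present at this height, so the r=11.5 cylinder is unchanged — 1 connected region. The outline is a single polygon with 8 vertices. Extrusion per mm of travel: 0.4 × 0.3 / (π × 0.875²) = 0.049890. Accumulating E over each segment gives final E = 3.5126.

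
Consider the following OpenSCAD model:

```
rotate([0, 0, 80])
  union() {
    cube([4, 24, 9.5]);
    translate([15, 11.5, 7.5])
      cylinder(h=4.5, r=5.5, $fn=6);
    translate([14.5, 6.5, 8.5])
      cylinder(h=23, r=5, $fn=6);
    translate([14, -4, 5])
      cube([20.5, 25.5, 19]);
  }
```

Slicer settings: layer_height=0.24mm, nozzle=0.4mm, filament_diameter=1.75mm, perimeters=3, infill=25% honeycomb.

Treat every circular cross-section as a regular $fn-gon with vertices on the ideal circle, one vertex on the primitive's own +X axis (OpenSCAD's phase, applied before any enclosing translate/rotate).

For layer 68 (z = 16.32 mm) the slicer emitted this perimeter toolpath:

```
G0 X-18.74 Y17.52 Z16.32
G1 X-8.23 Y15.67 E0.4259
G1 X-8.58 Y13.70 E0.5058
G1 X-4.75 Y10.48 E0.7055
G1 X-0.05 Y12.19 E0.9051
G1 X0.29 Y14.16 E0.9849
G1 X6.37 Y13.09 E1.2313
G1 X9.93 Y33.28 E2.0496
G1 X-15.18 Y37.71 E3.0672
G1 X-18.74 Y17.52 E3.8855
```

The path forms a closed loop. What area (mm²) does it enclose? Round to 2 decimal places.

550.88 mm²

Apply the shoelace formula to the sequence of (X, Y) vertices; enclosed area = 550.88 mm².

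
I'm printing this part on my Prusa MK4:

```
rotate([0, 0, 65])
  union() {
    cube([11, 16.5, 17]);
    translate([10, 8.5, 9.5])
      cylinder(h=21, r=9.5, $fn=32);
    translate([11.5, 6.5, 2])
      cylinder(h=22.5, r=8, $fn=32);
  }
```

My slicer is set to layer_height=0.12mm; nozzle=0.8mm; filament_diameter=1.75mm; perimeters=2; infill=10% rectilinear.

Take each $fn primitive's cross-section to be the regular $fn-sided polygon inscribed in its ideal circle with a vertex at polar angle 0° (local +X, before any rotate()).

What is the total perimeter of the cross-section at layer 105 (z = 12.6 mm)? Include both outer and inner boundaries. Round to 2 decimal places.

At z = 12.6 mm: the cube is present — its section is the full 11×16.5 rectangle (perimeter 55.00 mm); the r=9.5 cylinder at (10, 8.5) contributes a regular 32-gon of circumradius 9.5 (perimeter = 2·32·9.500·sin(180°/32) = 59.59 mm); the r=8 cylinder at (11.5, 6.5) gives a regular 32-gon of circumradius 8 (constant along its height) (perimeter = 2·32·8.000·sin(180°/32) = 50.18 mm); Combining (union): the regions partially overlap (shared area 338.73 mm²), so the edge portions inside another operand are dropped and the merged outline is re-measured after clipping — boundary = 67.98 mm; (rotated 65° about Z; rotation is an isometry so areas/perimeters/island counts are preserved). Overall, the cross-section is a single solid region. Total boundary length (outer) = 67.98 mm.

67.98 mm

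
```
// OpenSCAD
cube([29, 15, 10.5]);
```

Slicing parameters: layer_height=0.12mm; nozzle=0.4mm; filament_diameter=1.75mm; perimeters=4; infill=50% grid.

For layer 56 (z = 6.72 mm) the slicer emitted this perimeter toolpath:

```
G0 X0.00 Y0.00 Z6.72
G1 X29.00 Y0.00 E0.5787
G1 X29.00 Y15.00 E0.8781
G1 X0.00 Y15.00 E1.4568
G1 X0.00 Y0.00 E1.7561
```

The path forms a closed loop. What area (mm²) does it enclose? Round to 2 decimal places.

Apply the shoelace formula to the sequence of (X, Y) vertices; enclosed area = 435.00 mm².

435.00 mm²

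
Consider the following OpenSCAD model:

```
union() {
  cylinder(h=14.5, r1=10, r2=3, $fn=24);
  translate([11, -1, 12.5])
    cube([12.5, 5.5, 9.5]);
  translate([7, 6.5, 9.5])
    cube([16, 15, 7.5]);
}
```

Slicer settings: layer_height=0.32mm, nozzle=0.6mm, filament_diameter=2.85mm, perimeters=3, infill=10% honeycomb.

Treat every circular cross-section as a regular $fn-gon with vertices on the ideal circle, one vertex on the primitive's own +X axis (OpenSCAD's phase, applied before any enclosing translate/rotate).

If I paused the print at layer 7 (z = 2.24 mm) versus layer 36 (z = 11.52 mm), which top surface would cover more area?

layer 36 (z = 11.52 mm)

Layer 7 (z = 2.24): the cone: at t=0.154 of its height the radius interpolates to r₁+(r₂−r₁)t = 8.919, giving a regular 24-gon of that circumradius (area = (24/2)·8.919²·sin(360°/24) = 247.04 mm²); the cube at (11, -1) is absent (z outside [12.5, 22]); the cube at (7, 6.5) does not reach this height (z outside [9.5, 17]); Merging all regions: only the cone is present, so the union is just that shape — area = 247.04 mm². So its area = 247.04 mm². Layer 36 (z = 11.52): the cone (r1=10→r2=3) has section circumradius 4.439 here — a regular 24-gon (area = (24/2)·4.439²·sin(360°/24) = 61.19 mm²); the cube at (11, -1) is not intersected at this z (z outside [12.5, 22]); the 16×15 cube at (7, 6.5) contributes its full rectangle (area 240.00 mm²); Combining (union): the 2 present regions are separate (no shared area or edge), so areas and boundary lengths simply add and each stays a separate island — area = 301.19 mm². So its area = 301.19 mm². Layer 36 is larger (301.19 vs 247.04 mm²).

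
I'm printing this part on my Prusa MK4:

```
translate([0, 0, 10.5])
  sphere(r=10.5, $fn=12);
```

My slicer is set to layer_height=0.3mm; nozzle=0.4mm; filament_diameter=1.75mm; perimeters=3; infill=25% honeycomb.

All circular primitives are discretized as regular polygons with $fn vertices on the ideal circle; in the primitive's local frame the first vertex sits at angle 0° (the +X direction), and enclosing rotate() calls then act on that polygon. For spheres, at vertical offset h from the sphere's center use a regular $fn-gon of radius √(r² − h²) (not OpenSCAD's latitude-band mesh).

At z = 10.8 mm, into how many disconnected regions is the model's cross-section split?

1

At z = 10.8 mm: the sphere: section is a regular 12-gon, circumradius = √(r²−h²) = √(10.5²−0.3²) = 10.496. The result has 1 disconnected region.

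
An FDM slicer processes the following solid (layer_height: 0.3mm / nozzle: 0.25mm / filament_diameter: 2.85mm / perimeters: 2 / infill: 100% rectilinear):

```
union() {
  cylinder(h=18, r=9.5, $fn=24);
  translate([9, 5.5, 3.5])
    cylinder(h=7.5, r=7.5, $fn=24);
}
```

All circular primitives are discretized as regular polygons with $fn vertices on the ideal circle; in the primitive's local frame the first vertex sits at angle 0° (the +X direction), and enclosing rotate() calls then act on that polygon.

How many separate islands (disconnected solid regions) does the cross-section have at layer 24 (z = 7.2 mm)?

At z = 7.2 mm: the r=9.5 cylinder contributes a regular 24-gon of circumradius 9.5; the r=7.5 cylinder at (9, 5.5) contributes a regular 24-gon of circumradius 7.5; Combining (union): the regions partially overlap (shared area 57.76 mm²), so overlapping operands fuse into one piece — 1 connected region. Overall, the cross-section is a single solid region. Island count = 1.

1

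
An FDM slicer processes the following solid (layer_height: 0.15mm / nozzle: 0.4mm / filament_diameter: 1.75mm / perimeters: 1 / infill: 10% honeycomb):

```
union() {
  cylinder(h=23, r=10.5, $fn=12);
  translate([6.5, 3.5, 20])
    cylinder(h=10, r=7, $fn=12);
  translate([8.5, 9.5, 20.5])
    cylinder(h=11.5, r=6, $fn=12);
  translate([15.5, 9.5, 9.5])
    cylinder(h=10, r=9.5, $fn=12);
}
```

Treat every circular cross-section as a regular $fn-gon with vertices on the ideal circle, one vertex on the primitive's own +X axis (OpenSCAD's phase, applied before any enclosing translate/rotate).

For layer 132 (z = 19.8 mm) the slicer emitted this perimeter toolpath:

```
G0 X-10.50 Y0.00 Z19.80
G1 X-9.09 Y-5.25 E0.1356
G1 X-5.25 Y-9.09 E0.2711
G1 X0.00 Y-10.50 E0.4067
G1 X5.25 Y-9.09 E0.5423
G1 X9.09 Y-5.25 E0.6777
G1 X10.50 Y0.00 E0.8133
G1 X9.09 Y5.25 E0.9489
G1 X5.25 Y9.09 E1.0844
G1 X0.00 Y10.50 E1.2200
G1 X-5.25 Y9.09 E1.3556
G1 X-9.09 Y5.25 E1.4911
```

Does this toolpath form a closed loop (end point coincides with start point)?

Start point (G0): (-10.50, 0.00). End point (last G1): the path does not return to the start — open.

no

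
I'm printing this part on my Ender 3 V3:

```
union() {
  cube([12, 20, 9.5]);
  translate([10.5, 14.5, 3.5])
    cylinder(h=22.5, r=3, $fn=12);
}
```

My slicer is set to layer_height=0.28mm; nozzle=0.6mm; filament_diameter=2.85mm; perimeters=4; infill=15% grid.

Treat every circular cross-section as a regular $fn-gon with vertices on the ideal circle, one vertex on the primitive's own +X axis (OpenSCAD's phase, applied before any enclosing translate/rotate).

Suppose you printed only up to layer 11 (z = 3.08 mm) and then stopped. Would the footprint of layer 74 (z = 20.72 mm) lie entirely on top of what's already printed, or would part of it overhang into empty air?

part overhangs

Compare the two slices. At z = 3.08: the cube is present — its section is the full 12×20 rectangle (area 240.00 mm²); the cylinder at (10.5, 14.5) does not reach this height (z outside [3.5, 26]); Merging all regions: only the 12×20 cube is present, so the union is just that shape — area = 240.00 mm². At z = 20.72: the cube is absent (z outside [0, 9.5]); the r=3 cylinder at (10.5, 14.5) gives a regular 12-gon of circumradius 3 (constant along its height) (area = (12/2)·3.000²·sin(360°/12) = 27.00 mm²); Combining (union): only the r=3 cylinder at (10.5, 14.5) is present, so the union is just that shape — area = 27.00 mm². Checking containment: at z = 20.72 the cross-section extends beyond the z = 3.08 cross-section by about 5.10 mm².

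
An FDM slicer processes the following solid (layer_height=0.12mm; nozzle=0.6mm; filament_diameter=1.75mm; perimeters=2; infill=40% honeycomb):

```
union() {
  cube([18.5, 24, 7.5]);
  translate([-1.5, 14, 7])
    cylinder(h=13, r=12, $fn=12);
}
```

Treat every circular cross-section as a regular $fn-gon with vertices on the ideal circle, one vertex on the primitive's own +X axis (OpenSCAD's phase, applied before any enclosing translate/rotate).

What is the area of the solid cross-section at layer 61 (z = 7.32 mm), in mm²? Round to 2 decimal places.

699.95 mm²

At z = 7.32 mm: the 18.5×24 cube contributes its full rectangle (area 444.00 mm²); the cylinder at (-1.5, 14): section is a regular 12-gon, circumradius r=12 (area = (12/2)·12.000²·sin(360°/12) = 432.00 mm²); Combining (union): the regions partially overlap — summed areas 876.00 mm² minus the doubly-counted overlap 176.05 mm² gives 699.95 mm² — area = 699.95 mm². Overall, the cross-section is a single solid region. Net area = 699.95 mm².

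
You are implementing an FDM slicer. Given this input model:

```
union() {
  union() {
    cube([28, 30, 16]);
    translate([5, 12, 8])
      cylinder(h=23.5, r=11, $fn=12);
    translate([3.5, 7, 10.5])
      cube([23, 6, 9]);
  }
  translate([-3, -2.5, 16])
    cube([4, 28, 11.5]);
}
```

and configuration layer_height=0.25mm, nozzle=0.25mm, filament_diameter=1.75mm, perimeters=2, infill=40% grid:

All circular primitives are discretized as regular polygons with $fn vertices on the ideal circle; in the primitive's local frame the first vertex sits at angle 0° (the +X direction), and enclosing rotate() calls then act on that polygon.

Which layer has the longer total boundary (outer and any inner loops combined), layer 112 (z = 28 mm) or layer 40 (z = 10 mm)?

Layer 112 (z = 28): the cube is absent (z outside [0, 16]); the cylinder at (5, 12): section is a regular 12-gon, circumradius r=11 (perimeter = 2·12·11.000·sin(180°/12) = 68.33 mm); the cube at (3.5, 7) does not reach this height (z outside [10.5, 19.5]); Merging all regions: only the r=11 cylinder at (5, 12) is present, so the union is just that shape — boundary = 68.33 mm; the cube at (-3, -2.5) does not reach this height (z outside [16, 27.5]); Combining (union): only the result so far is present, so the union is just that shape — boundary = 68.33 mm. So its perimeter = 68.33 mm. Layer 40 (z = 10): the 28×30 cube contributes its full rectangle (perimeter 116.00 mm); the r=11 cylinder at (5, 12) contributes a regular 12-gon of circumradius 11 (perimeter = 2·12·11.000·sin(180°/12) = 68.33 mm); the cube at (3.5, 7) is not intersected at this z (z outside [10.5, 19.5]); Combining (union): the regions partially overlap (shared area 284.80 mm²), so the edge portions inside another operand are dropped and the merged outline is re-measured after clipping — boundary = 120.49 mm; the cube at (-3, -2.5) does not reach this height (z outside [16, 27.5]); Merging all regions: only that combined region is present, so the union is just that shape — boundary = 120.49 mm. So its perimeter = 120.49 mm. Layer 40 is larger (120.49 vs 68.33 mm).

layer 40 (z = 10 mm)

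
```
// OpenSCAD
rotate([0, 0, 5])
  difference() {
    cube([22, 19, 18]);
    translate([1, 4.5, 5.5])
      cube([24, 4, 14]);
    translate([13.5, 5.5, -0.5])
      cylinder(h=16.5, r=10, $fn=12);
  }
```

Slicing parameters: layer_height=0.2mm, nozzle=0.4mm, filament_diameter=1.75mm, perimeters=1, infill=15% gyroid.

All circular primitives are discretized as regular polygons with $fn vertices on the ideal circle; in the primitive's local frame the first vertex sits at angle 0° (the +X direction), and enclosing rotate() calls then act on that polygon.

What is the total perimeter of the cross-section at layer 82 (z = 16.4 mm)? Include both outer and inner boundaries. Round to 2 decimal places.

At z = 16.4 mm: the cube (footprint 22×19) is included at this height (perimeter 82.00 mm); the cube at (1, 4.5) is present — its section is the full 24×4 rectangle (perimeter 56.00 mm); the cylinder at (13.5, 5.5) does not reach this height (z outside [-0.5, 16]); Taking the first minus the rest: starting from the 22×19 cube, the 24×4 cube at (1, 4.5) partially overlaps it — only the 84.00 mm² overlap (of its 96.00 mm²) is removed, clipping the outline — boundary = 124.00 mm; (whole slice rotated 5° about Z — lengths, areas and connectivity unchanged). Overall, the cross-section is a single solid region. Total boundary length (outer) = 124.00 mm.

124.00 mm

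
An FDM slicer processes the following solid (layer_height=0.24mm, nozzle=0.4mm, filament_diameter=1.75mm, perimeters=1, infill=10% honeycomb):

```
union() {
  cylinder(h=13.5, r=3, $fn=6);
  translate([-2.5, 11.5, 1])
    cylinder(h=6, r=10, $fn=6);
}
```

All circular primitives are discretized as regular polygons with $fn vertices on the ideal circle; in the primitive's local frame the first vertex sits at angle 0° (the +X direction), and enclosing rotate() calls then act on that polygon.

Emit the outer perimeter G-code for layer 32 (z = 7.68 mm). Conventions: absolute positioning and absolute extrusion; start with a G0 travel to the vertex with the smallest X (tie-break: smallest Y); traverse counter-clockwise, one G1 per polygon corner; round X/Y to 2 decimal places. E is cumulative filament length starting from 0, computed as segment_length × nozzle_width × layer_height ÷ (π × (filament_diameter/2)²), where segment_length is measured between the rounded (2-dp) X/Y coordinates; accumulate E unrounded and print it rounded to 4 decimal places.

G0 X-3.00 Y0.00 Z7.68
G1 X-1.50 Y-2.60 E0.1198
G1 X1.50 Y-2.60 E0.2395
G1 X3.00 Y0.00 E0.3593
G1 X1.50 Y2.60 E0.4791
G1 X-1.50 Y2.60 E0.5989
G1 X-3.00 Y0.00 E0.7187

At z = 7.68 mm: the cylinder: section is a regular 6-gon, circumradius r=3; the cylinder at (-2.5, 11.5) is absent (z outside [1, 7]); Combining (union): only the r=3 cylinder is present, so the union is just that shape — 1 connected region. The outline is a single polygon with 6 vertices. Extrusion per mm of travel: 0.4 × 0.24 / (π × 0.875²) = 0.039912. Accumulating E over each segment gives final E = 0.7187.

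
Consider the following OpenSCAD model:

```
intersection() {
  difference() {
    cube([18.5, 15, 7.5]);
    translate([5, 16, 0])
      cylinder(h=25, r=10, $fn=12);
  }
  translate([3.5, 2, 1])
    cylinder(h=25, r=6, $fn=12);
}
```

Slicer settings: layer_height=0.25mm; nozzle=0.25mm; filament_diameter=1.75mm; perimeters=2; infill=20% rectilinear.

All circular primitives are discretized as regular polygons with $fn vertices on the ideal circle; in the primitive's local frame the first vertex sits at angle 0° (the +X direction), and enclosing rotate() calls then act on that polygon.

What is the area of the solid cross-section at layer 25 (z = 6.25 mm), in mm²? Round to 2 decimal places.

57.91 mm²

At z = 6.25 mm: the 18.5×15 cube contributes its full rectangle (area 277.50 mm²); the cylinder at (5, 16): section is a regular 12-gon, circumradius r=10 (area = (12/2)·10.000²·sin(360°/12) = 300.00 mm²); Taking the first minus the rest: starting from the 18.5×15 cube (277.50 mm²), the r=10 cylinder at (5, 16) partially overlaps it — only the 106.78 mm² overlap (of its 300.00 mm²) is removed, clipping the outline — area = 170.72 mm²; the r=6 cylinder at (3.5, 2) gives a regular 12-gon of circumradius 6 (constant along its height) (area = (12/2)·6.000²·sin(360°/12) = 108.00 mm²); Keeping only the common overlap: the r=6 cylinder at (3.5, 2) partially overlaps that combined region; clipping to the common part keeps 57.91 mm² — area = 57.91 mm². Overall, the cross-section is a single solid region. Net area = 57.91 mm².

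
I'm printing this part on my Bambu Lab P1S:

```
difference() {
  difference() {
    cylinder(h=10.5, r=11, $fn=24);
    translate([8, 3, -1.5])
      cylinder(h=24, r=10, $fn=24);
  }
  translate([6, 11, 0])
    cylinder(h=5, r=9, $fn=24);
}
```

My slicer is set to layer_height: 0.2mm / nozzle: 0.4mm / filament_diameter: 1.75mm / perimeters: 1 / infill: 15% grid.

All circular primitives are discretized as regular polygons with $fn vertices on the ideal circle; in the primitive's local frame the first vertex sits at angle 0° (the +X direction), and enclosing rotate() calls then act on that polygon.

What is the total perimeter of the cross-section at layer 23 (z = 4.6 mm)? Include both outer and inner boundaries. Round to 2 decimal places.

At z = 4.6 mm: the cylinder: section is a regular 24-gon, circumradius r=11 (perimeter = 2·24·11.000·sin(180°/24) = 68.92 mm); the cylinder at (8, 3): section is a regular 24-gon, circumradius r=10 (perimeter = 2·24·10.000·sin(180°/24) = 62.65 mm); After the difference (first − rest): starting from the r=11 cylinder, the r=10 cylinder at (8, 3) partially overlaps it — only the 168.61 mm² overlap (of its 310.58 mm²) is removed, clipping the outline — boundary = 71.01 mm; the r=9 cylinder at (6, 11) gives a regular 24-gon of circumradius 9 (constant along its height) (perimeter = 2·24·9.000·sin(180°/24) = 56.39 mm); Subtracting the remaining from the first: starting from that combined region, the r=9 cylinder at (6, 11) partially overlaps it — only the 11.02 mm² overlap (of its 251.57 mm²) is removed, clipping the outline — boundary = 65.18 mm. Overall, the cross-section is a single solid region. Total boundary length (outer) = 65.18 mm.

65.18 mm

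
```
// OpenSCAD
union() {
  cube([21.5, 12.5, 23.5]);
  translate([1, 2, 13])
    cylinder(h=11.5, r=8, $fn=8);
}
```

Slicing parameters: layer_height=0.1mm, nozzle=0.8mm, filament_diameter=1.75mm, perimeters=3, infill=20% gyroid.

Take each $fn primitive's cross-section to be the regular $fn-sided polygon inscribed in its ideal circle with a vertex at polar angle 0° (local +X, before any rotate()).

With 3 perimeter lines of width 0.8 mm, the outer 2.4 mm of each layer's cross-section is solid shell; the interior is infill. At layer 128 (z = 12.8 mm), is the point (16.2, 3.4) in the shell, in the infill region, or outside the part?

infill

At z = 12.8 mm: the 21.5×12.5 cube contributes its full rectangle; the cylinder at (1, 2) is absent (z outside [13, 24.5]); Combining (union): only the 21.5×12.5 cube is present, so the union is just that shape — 1 connected region. Overall, the cross-section is a single solid region. The nearest boundary edge runs (0.00, 0.00)→(21.50, 0.00); distance from the point to it = 3.40 mm. The point is inside the cross-section and 3.40 mm from the nearest boundary — more than the 2.4 mm shell width (3 × 0.8), so it's in the infill interior.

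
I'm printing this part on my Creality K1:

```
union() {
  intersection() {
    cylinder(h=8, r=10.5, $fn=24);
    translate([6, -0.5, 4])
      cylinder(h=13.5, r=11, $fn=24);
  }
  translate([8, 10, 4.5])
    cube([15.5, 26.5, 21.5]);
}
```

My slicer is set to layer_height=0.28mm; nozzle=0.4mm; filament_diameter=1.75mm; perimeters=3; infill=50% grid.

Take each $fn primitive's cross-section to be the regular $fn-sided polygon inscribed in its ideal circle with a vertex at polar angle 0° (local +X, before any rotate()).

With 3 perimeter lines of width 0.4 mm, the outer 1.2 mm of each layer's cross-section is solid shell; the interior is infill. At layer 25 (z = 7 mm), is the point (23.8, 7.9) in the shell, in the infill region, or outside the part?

At z = 7 mm: the cylinder: section is a regular 24-gon, circumradius r=10.5; the cylinder at (6, -0.5): section is a regular 24-gon, circumradius r=11; Taking the intersection: the r=11 cylinder at (6, -0.5) partially overlaps the r=10.5 cylinder; clipping to the common part keeps 231.66 mm² — 1 connected region; the cube at (8, 10) (footprint 15.5×26.5) is included at this height; Merging all regions: the 2 present regions are separate (no shared area or edge), so areas and boundary lengths simply add and each stays a separate island — 2 connected regions. Overall, the cross-section has 2 separate islands. The nearest boundary edge runs (23.50, 36.50)→(23.50, 10.00); distance from the point to it = 2.12 mm. The point is not inside any of the regions above, so it lies outside the cross-section (2.12 mm from the nearest boundary).

outside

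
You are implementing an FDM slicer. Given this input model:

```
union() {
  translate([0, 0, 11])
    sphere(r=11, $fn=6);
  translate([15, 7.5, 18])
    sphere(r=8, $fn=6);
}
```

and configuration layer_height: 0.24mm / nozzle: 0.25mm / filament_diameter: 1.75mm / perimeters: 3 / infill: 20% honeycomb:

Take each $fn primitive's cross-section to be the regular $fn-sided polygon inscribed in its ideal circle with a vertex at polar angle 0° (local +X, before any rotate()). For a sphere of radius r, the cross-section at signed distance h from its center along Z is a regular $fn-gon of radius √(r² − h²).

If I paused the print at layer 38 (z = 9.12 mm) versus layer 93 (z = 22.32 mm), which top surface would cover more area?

layer 38 (z = 9.12 mm)

Layer 38 (z = 9.12): the r=11 sphere slices to a regular 6-gon of circumradius 10.838 (√(r²−h²) with h=1.88 from center) (area = (6/2)·10.838²·sin(360°/6) = 305.18 mm²); the sphere at (15, 7.5) does not reach this height (|z−center|=8.880 > r=8); Taking the union: only the r=11 sphere is present, so the union is just that shape — area = 305.18 mm². So its area = 305.18 mm². Layer 93 (z = 22.32): the sphere is absent (|z−center|=11.320 > r=11); the r=8 sphere at (15, 7.5) contributes a regular 6-gon of circumradius √(8²−4.32²) = 6.733 (area = (6/2)·6.733²·sin(360°/6) = 117.79 mm²); Combining (union): only the r=8 sphere at (15, 7.5) is present, so the union is just that shape — area = 117.79 mm². So its area = 117.79 mm². Layer 38 is larger (305.18 vs 117.79 mm²).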